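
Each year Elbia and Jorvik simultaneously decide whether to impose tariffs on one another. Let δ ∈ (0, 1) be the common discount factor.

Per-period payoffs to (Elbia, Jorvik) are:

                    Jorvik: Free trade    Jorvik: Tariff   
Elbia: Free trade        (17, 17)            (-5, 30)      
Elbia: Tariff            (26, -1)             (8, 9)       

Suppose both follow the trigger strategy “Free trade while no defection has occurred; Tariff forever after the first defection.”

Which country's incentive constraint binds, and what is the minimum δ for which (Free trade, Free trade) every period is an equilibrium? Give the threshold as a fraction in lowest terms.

Jorvik; δ ≥ 13/21

Elbia: cooperation gives 17 each period; deviation gives 26 once then 8 forever.
  17/(1−δ) ≥ 26 + 8δ/(1−δ) ⇒ δ ≥ 9/18 = 1/2.
Jorvik: cooperation gives 17 each period; deviation gives 30 once then 9 forever.
  δ ≥ 13/21.
Both must hold, so the binding constraint is Jorvik's: δ ≥ 13/21.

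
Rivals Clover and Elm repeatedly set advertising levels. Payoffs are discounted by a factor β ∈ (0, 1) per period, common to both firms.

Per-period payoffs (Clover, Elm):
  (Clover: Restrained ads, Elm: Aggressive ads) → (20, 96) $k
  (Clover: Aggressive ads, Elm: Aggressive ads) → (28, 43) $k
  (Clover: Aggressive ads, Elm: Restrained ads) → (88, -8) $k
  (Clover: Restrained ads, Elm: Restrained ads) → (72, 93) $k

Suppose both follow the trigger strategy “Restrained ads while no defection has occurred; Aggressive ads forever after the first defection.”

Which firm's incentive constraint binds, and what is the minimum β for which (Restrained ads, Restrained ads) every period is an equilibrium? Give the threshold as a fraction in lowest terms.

For Clover: deviation gain 88−72 = 16, per-period punishment loss 72−28 = 44. IC gives β ≥ 16/60 = 4/15.
For Elm: gain 3, loss 50 per period, so β ≥ 3/53.
The tighter constraint is Clover's, so cooperation needs β ≥ 4/15.

Clover; β ≥ 4/15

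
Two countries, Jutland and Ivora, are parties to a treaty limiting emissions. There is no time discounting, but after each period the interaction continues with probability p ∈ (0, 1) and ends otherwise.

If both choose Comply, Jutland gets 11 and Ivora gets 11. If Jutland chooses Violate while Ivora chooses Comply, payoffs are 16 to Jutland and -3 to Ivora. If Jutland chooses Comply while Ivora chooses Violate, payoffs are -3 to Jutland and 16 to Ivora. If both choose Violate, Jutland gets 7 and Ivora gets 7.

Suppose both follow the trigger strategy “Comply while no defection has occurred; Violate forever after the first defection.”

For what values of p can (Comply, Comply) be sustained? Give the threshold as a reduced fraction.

Expected cooperation value is 11 + p·11 + p²·11 + … = 11/(1−p); deviation gives 16 + p·7/(1−p).
11 ≥ 16(1−p) + 7p ⇒ 9p ≥ 5 ⇒ p ≥ 5/9.

5/9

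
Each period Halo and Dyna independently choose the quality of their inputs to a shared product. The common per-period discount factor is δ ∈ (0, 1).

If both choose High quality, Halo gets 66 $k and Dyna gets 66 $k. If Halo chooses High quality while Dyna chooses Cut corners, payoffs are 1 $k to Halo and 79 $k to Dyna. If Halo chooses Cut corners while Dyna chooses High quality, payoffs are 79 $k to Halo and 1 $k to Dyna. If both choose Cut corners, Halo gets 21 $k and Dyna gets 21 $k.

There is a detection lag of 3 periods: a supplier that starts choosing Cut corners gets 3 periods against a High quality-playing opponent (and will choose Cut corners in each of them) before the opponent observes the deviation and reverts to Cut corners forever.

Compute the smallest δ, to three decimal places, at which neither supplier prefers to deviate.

A deviator earns 79 for 3 periods, then 21 forever; cooperating earns 66 forever. Multiplying the IC by (1−δ):
66 ≥ 79(1−δ^3) + 21δ^3, so 58·δ^3 ≥ 13 and δ^3 ≥ 13/58.
δ ≥ (13/58)^(1/3) ≈ 0.607.

0.607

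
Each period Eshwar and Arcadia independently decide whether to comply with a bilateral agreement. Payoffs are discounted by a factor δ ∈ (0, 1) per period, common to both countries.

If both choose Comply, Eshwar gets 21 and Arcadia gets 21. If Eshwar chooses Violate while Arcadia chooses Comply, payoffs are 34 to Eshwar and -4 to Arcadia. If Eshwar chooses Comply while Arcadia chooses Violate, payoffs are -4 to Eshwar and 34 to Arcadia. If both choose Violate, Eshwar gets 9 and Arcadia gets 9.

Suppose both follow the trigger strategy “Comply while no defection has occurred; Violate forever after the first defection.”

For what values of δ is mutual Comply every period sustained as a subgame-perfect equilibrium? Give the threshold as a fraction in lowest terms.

13/25

21/(1−δ) ≥ 34 + 9δ/(1−δ)
21 ≥ 34 − 25δ
δ ≥ 13/25.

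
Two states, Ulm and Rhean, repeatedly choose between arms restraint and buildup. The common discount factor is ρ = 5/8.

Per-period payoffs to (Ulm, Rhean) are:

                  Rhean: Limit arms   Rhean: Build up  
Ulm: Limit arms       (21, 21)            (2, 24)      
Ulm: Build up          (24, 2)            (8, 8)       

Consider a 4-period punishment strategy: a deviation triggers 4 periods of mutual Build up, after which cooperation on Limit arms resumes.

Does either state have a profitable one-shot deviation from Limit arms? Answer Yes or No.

A one-shot deviation gives 24 now, then 8 for 4 periods, then back to 21.
Gain from deviating: (24−21) today; loss: (21−8) in each of the next 4 periods.
No-deviation condition: (21−8)(ρ+…+ρ^4) ≥ 24−21, i.e. ρ+…+ρ^4 ≥ 3/13.
At ρ = 5/8: ρ+…+ρ^4 = 1.4124 ≥ 0.2308.
So cooperation is sustainable.

No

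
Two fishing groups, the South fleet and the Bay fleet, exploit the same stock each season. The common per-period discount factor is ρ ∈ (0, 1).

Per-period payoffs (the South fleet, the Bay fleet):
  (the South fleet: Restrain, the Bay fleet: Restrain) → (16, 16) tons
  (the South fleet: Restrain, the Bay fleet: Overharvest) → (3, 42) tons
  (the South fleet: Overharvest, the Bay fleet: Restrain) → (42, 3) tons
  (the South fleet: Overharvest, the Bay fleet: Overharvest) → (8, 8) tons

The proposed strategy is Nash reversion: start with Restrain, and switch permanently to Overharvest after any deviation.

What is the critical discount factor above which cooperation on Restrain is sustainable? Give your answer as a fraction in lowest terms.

13/17

One-period gain from deviating is 42 − 16 = 26. The loss is 16 − 8 = 8 in every subsequent period, with present value 8·ρ/(1−ρ).
Deviation is unprofitable when 8·ρ/(1−ρ) ≥ 26, i.e. ρ/(1−ρ) ≥ 13/4.
Equivalently ρ ≥ 26/(26+8) = 13/17.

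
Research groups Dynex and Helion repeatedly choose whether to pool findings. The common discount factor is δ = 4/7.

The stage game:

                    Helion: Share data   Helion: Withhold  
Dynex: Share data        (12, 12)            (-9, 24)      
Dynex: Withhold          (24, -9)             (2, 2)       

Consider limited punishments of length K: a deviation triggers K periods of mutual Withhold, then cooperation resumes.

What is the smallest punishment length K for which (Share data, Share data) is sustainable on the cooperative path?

5

No profitable deviation requires (12−2)(δ+…+δ^K) ≥ 24−12, i.e. δ+…+δ^K ≥ 6/5 ≈ 1.2000.
With δ = 4/7, the partial sums are K=1: 0.5714, K=2: 0.8980, K=3: 1.0845, K=4: 1.1912, K=5: 1.2521.
K = 5 is the first length at which the sum reaches 1.2000.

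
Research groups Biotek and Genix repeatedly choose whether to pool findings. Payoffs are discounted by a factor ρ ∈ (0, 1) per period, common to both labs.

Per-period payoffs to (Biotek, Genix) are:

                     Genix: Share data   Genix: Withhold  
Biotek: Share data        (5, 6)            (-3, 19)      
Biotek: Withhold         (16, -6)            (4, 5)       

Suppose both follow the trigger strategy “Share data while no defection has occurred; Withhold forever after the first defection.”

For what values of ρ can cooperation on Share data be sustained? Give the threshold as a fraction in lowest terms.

For Biotek: deviation gain 16−5 = 11, per-period punishment loss 5−4 = 1. IC gives ρ ≥ 11/12.
For Genix: gain 13, loss 1 per period, so ρ ≥ 13/14.
The tighter constraint is Genix's, so cooperation needs ρ ≥ 13/14.

13/14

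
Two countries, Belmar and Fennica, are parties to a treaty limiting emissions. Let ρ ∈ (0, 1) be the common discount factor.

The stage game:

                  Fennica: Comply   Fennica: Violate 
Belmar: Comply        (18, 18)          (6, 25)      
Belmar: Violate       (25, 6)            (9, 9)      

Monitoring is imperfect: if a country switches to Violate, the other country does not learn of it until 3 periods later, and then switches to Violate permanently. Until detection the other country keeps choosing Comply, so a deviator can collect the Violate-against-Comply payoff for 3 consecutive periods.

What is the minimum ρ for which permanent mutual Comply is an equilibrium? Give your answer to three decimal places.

Deviating for the 3 undetected periods gains 25−18 = 7 per period over cooperation, then loses 18−9 = 9 per period forever once punishment starts.
Gain: 7(1 + ρ + … + ρ^2); loss: 9·ρ^3/(1−ρ).
No profitable deviation ⇔ 7(1−ρ^3) ≤ 9·ρ^3, i.e. ρ^3 ≥ 7/(7+9) = 7/16.
Hence ρ ≥ (7/16)^(1/3) ≈ 0.759.

0.759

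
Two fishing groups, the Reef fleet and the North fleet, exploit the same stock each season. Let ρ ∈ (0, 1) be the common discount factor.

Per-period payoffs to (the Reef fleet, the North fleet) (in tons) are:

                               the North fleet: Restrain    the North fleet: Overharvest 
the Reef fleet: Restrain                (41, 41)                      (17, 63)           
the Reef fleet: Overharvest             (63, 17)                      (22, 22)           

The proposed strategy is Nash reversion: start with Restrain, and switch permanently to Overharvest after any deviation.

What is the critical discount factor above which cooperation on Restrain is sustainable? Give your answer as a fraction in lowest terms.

One-period gain from deviating is 63 − 41 = 22. The loss is 41 − 22 = 19 in every subsequent period, with present value 19·ρ/(1−ρ).
Deviation is unprofitable when 19·ρ/(1−ρ) ≥ 22, i.e. ρ/(1−ρ) ≥ 22/19.
Equivalently ρ ≥ 22/(22+19) = 22/41.

22/41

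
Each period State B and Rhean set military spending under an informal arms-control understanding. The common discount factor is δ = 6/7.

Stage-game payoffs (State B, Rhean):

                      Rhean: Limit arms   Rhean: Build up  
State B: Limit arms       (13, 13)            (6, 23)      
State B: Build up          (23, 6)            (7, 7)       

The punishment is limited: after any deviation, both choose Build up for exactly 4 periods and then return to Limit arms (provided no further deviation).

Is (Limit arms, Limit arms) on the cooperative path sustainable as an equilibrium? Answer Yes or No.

Yes

A one-shot deviation gives 23 now, then 7 for 4 periods, then back to 13.
Gain from deviating: (23−13) today; loss: (13−7) in each of the next 4 periods.
No-deviation condition: (13−7)(δ+…+δ^4) ≥ 23−13, i.e. δ+…+δ^4 ≥ 5/3.
At δ = 6/7: δ+…+δ^4 = 2.7613 ≥ 1.6667.
So cooperation is sustainable.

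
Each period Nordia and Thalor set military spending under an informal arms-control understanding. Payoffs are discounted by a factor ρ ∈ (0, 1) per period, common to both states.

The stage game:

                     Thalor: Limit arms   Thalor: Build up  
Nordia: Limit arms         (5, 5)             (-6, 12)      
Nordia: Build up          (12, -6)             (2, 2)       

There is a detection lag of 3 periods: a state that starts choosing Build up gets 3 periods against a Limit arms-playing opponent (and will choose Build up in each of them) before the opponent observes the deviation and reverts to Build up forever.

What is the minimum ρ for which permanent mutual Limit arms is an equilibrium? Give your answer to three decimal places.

The best deviation is to choose Build up for all 3 undetected periods, earning 12 each, then 2 forever once detected.
Deviation value: 12(1−ρ^3)/(1−ρ) + 2ρ^3/(1−ρ); cooperation value: 5/(1−ρ).
IC: 5 ≥ 12(1−ρ^3) + 2ρ^3 = 12 − 10ρ^3.
So ρ^3 ≥ 7/10, giving ρ ≥ (7/10)^(1/3) ≈ 0.888.

0.888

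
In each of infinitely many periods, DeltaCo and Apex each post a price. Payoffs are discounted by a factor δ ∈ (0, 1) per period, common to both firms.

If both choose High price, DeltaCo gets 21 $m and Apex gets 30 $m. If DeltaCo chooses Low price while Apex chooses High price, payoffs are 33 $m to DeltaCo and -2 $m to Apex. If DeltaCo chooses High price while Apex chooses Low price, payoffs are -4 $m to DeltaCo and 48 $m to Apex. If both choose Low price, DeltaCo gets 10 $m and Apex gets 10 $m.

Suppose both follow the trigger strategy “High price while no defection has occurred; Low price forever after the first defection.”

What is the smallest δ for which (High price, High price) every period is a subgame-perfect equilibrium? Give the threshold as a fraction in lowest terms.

For DeltaCo: deviation gain 33−21 = 12, per-period punishment loss 21−10 = 11. IC gives δ ≥ 12/23.
For Apex: gain 18, loss 20 per period, so δ ≥ 18/38 = 9/19.
The tighter constraint is DeltaCo's, so cooperation needs δ ≥ 12/23.

12/23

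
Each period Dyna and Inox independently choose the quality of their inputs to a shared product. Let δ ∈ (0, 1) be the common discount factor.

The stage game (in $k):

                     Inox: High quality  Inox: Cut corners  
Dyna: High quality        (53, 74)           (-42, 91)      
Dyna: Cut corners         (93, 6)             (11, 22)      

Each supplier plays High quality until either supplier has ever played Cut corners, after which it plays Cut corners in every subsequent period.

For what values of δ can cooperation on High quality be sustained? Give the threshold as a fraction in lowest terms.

20/41

Dyna: cooperation gives 53 each period; deviation gives 93 once then 11 forever.
  53/(1−δ) ≥ 93 + 11δ/(1−δ) ⇒ δ ≥ 40/82 = 20/41.
Inox: cooperation gives 74 each period; deviation gives 91 once then 22 forever.
  δ ≥ 17/69.
Both must hold, so the binding constraint is Dyna's: δ ≥ 20/41.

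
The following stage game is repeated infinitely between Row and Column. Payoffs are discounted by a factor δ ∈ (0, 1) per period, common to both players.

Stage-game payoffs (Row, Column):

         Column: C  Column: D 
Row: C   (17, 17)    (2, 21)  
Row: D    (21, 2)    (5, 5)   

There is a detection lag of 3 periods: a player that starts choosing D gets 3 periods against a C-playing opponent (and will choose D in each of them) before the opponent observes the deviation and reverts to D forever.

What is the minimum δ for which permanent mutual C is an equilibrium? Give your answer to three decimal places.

Deviating for the 3 undetected periods gains 21−17 = 4 per period over cooperation, then loses 17−5 = 12 per period forever once punishment starts.
Gain: 4(1 + δ + … + δ^2); loss: 12·δ^3/(1−δ).
No profitable deviation ⇔ 4(1−δ^3) ≤ 12·δ^3, i.e. δ^3 ≥ 4/(4+12) = 1/4.
Hence δ ≥ (1/4)^(1/3) ≈ 0.630.

0.630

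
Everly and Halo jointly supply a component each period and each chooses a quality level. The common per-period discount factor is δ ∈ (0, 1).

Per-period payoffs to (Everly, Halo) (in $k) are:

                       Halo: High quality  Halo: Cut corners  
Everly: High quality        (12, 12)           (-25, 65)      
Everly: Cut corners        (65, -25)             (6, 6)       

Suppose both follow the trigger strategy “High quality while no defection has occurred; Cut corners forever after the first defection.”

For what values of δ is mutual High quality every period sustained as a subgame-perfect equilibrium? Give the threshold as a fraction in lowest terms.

12/(1−δ) ≥ 65 + 6δ/(1−δ)
12 ≥ 65 − 59δ
δ ≥ 53/59.

53/59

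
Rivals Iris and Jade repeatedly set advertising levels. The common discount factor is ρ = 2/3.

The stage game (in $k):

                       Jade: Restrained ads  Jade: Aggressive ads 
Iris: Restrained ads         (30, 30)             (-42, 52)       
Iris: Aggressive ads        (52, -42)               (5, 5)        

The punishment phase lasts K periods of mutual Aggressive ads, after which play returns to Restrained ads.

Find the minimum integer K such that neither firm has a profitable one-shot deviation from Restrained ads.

2

Need Σ_{k=1}^{K} ρ^k ≥ (52−30)/(30−5) = 0.8800 at ρ = 2/3.
At K = 1 the sum is 0.6667 < 0.8800; at K = 2 it is 1.1111 ≥ 0.8800.
So the minimum punishment length is K = 2.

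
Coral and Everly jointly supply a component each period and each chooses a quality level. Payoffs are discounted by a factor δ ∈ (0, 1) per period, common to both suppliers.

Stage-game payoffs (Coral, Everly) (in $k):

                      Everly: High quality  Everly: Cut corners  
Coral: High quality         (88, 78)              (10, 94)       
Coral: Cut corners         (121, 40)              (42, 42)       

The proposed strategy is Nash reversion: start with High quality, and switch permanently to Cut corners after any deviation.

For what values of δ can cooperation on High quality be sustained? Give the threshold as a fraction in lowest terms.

33/79

Coral: cooperation gives 88 each period; deviation gives 121 once then 42 forever.
  88/(1−δ) ≥ 121 + 42δ/(1−δ) ⇒ δ ≥ 33/79.
Everly: cooperation gives 78 each period; deviation gives 94 once then 42 forever.
  δ ≥ 16/52 = 4/13.
Both must hold, so the binding constraint is Coral's: δ ≥ 33/79.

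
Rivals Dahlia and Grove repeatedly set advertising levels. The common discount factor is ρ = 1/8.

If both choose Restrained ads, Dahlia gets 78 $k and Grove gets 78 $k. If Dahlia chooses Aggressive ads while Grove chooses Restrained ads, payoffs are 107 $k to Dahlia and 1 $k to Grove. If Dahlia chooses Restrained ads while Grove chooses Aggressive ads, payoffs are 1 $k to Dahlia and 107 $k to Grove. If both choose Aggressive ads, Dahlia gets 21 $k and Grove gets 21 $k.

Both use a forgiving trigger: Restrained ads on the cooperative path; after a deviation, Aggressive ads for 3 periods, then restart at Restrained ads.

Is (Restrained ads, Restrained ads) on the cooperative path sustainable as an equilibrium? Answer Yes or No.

Comparing payoff streams over the 4 periods until play realigns: cooperate → 78(1+ρ+…+ρ^3); deviate → 107 + 21(ρ+…+ρ^3).
Cooperation is sustained iff (78−21)(ρ+…+ρ^3) ≥ 107−78.
ρ+…+ρ^3 = 1/8·(1−(1/8)^3)/(1−1/8) = 0.1426, and (107−78)/(78−21) = 0.5088.
0.1426 < 0.5088, so cooperation is not sustainable.

No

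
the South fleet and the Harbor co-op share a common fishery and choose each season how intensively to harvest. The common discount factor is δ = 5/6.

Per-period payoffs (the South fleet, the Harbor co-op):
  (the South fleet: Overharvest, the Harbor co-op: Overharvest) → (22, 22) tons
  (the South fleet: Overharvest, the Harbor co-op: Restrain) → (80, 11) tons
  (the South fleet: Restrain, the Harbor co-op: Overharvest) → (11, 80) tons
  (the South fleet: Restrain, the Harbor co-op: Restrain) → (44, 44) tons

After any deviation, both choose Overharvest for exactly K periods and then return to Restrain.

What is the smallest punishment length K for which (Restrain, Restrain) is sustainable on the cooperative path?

No profitable deviation requires (44−22)(δ+…+δ^K) ≥ 80−44, i.e. δ+…+δ^K ≥ 18/11 ≈ 1.6364.
With δ = 5/6, the partial sums are K=1: 0.8333, K=2: 1.5278, K=3: 2.1065.
K = 3 is the first length at which the sum reaches 1.6364.

3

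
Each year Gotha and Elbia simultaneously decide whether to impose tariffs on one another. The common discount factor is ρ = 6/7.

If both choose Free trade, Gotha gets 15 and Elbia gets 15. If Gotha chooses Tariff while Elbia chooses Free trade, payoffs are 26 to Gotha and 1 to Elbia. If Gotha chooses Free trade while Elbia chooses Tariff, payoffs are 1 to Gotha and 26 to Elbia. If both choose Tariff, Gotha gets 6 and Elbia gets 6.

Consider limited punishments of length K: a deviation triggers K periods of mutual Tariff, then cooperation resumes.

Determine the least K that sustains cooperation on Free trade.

2

Need Σ_{k=1}^{K} ρ^k ≥ (26−15)/(15−6) = 1.2222 at ρ = 6/7.
At K = 1 the sum is 0.8571 < 1.2222; at K = 2 it is 1.5918 ≥ 1.2222.
So the minimum punishment length is K = 2.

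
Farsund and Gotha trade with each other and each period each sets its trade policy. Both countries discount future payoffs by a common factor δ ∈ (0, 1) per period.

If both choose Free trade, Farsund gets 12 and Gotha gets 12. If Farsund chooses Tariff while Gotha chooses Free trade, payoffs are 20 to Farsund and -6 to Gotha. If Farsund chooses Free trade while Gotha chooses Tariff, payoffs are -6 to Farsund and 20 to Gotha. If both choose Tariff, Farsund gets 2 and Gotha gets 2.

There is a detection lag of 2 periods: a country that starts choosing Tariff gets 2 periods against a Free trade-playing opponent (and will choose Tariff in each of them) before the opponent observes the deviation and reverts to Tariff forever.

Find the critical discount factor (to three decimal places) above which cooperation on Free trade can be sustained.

0.667

The best deviation is to choose Tariff for all 2 undetected periods, earning 20 each, then 2 forever once detected.
Deviation value: 20(1−δ^2)/(1−δ) + 2δ^2/(1−δ); cooperation value: 12/(1−δ).
IC: 12 ≥ 20(1−δ^2) + 2δ^2 = 20 − 18δ^2.
So δ^2 ≥ 8/18 = 4/9, giving δ ≥ (4/9)^(1/2) ≈ 0.667.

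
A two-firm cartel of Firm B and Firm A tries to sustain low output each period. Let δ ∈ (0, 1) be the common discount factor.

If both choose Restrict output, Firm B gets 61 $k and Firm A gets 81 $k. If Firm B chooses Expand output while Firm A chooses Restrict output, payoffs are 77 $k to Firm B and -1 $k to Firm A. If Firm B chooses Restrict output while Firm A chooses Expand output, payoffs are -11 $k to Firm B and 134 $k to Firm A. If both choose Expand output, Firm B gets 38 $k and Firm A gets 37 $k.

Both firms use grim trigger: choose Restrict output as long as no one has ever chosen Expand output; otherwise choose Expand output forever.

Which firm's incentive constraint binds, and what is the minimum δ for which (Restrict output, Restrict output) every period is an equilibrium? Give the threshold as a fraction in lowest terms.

Firm B: cooperation gives 61 each period; deviation gives 77 once then 38 forever.
  61/(1−δ) ≥ 77 + 38δ/(1−δ) ⇒ δ ≥ 16/39.
Firm A: cooperation gives 81 each period; deviation gives 134 once then 37 forever.
  δ ≥ 53/97.
Both must hold, so the binding constraint is Firm A's: δ ≥ 53/97.

Firm A; δ ≥ 53/97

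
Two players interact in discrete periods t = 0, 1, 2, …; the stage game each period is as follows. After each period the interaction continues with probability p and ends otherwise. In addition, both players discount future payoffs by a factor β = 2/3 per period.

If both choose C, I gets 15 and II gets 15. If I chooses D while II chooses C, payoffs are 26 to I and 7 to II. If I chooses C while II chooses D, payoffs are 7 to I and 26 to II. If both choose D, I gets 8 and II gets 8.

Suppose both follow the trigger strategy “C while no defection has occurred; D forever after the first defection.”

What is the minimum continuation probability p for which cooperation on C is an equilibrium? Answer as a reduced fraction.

With continuation probability p and discount β, the effective per-period discount factor is βp.
Grim-trigger IC: βp ≥ (26−15)/(26−8) = 11/18.
So p ≥ (11/18)/(2/3) = 11/12.

11/12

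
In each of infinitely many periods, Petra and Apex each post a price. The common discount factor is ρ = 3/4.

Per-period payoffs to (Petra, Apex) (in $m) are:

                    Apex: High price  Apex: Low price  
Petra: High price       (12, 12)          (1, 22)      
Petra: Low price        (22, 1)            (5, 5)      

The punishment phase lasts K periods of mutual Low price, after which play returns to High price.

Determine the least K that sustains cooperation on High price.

3

Need Σ_{k=1}^{K} ρ^k ≥ (22−12)/(12−5) = 1.4286 at ρ = 3/4.
At K = 2 the sum is 1.3125 < 1.4286; at K = 3 it is 1.7344 ≥ 1.4286.
So the minimum punishment length is K = 3.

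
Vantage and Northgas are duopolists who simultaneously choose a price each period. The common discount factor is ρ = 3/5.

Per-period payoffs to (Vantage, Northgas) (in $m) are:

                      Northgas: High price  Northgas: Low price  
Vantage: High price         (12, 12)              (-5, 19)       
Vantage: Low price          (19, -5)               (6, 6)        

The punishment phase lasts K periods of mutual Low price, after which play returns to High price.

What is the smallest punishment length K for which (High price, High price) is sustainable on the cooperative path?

Need Σ_{k=1}^{K} ρ^k ≥ (19−12)/(12−6) = 1.1667 at ρ = 3/5.
At K = 2 the sum is 0.9600 < 1.1667; at K = 3 it is 1.1760 ≥ 1.1667.
So the minimum punishment length is K = 3.

3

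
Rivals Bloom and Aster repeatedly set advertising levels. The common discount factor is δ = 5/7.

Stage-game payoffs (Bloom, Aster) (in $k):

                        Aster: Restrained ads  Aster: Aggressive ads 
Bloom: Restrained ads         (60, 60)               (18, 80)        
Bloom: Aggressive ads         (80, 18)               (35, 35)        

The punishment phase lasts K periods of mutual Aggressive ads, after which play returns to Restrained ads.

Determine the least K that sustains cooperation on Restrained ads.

2

IC: δ(1−δ^K)/(1−δ) ≥ (80−60)/(60−35) = 4/5.
With δ = 5/7: need 1 − δ^K ≥ 4/5·(1−5/7)/(5/7), i.e. δ^K ≤ 0.6800.
Since (5/7)^1 = 0.7143 and (5/7)^2 = 0.5102, the smallest such K is 2.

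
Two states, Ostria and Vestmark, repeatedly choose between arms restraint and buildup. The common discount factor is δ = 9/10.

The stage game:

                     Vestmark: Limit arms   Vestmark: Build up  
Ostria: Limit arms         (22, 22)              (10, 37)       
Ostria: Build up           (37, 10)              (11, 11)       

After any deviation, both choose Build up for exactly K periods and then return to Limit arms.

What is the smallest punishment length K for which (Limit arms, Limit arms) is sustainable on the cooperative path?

Need Σ_{k=1}^{K} δ^k ≥ (37−22)/(22−11) = 1.3636 at δ = 9/10.
At K = 1 the sum is 0.9000 < 1.3636; at K = 2 it is 1.7100 ≥ 1.3636.
So the minimum punishment length is K = 2.

2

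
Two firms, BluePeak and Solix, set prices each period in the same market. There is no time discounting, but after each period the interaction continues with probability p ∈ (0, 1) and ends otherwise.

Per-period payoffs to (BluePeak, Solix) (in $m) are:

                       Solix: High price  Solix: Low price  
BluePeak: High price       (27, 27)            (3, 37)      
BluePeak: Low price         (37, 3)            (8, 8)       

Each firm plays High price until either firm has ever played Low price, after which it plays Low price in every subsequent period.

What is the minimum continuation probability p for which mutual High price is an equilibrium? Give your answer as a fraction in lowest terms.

Expected cooperation value is 27 + p·27 + p²·27 + … = 27/(1−p); deviation gives 37 + p·8/(1−p).
27 ≥ 37(1−p) + 8p ⇒ 29p ≥ 10 ⇒ p ≥ 10/29.

10/29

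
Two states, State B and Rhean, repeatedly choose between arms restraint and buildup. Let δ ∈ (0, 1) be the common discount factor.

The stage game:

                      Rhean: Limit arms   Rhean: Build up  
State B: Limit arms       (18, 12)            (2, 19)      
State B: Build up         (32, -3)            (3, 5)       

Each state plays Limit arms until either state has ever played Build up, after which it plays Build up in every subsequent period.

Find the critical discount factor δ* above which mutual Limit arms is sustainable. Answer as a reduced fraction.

State B's threshold: (32−18)/(32−3) = 14/29.
Rhean's threshold: (19−12)/(19−5) = 1/2.
14/29 < 1/2, so Rhean binds and δ* = 1/2.

1/2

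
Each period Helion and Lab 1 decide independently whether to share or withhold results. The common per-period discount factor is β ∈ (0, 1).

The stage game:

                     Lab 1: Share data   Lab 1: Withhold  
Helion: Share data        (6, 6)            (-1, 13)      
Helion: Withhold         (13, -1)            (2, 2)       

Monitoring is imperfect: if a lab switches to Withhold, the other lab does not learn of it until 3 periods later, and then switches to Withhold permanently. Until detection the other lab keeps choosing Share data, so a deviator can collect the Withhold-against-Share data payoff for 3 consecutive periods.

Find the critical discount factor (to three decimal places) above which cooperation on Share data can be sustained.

0.860

Deviating for the 3 undetected periods gains 13−6 = 7 per period over cooperation, then loses 6−2 = 4 per period forever once punishment starts.
Gain: 7(1 + β + … + β^2); loss: 4·β^3/(1−β).
No profitable deviation ⇔ 7(1−β^3) ≤ 4·β^3, i.e. β^3 ≥ 7/(7+4) = 7/11.
Hence β ≥ (7/11)^(1/3) ≈ 0.860.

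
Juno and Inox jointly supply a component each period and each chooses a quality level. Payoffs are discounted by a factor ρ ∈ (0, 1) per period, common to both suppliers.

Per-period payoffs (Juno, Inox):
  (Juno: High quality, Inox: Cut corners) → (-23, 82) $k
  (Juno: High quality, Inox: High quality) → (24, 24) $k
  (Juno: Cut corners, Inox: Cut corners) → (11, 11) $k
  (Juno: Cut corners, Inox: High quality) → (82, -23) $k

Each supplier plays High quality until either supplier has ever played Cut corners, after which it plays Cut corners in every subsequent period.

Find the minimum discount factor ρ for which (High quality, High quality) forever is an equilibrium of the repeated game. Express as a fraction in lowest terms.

Under grim trigger the critical discount factor is (T−C)/(T−P) with T = 82, C = 24, P = 11.
ρ* = (82−24)/(82−11) = 58/71.

58/71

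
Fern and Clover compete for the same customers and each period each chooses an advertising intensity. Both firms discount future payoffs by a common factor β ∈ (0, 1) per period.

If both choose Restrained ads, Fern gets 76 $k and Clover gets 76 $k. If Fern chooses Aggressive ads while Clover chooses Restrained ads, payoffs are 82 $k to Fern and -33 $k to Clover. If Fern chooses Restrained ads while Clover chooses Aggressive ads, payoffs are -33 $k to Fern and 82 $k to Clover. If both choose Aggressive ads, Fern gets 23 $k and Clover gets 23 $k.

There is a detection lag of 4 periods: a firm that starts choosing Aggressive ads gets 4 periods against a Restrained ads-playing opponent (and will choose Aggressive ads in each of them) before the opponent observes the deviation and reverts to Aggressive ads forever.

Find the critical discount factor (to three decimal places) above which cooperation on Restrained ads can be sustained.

0.565

A deviator earns 82 for 4 periods, then 23 forever; cooperating earns 76 forever. Multiplying the IC by (1−β):
76 ≥ 82(1−β^4) + 23β^4, so 59·β^4 ≥ 6 and β^4 ≥ 6/59.
β ≥ (6/59)^(1/4) ≈ 0.565.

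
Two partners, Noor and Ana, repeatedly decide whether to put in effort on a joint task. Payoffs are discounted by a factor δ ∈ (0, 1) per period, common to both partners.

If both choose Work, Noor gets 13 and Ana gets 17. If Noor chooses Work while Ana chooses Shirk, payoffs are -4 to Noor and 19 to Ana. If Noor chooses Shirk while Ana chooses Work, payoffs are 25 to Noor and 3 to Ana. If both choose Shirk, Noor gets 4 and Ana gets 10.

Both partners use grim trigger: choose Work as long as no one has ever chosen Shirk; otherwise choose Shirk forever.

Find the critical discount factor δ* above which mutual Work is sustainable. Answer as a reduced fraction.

For Noor: deviation gain 25−13 = 12, per-period punishment loss 13−4 = 9. IC gives δ ≥ 12/21 = 4/7.
For Ana: gain 2, loss 7 per period, so δ ≥ 2/9.
The tighter constraint is Noor's, so cooperation needs δ ≥ 4/7.

4/7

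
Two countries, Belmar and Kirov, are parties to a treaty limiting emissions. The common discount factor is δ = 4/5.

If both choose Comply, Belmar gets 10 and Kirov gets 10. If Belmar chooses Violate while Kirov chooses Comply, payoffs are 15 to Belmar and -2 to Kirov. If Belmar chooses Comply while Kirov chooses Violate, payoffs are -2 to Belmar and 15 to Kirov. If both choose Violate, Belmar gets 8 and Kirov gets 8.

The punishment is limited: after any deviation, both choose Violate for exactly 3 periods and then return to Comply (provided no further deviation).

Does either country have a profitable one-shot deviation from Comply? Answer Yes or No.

IC: δ+…+δ^3 ≥ (15−10)/(10−8) = 5/2.
At δ = 4/5: partial sum = 1.9520 < 2.5000. Cooperation not sustainable.

Yes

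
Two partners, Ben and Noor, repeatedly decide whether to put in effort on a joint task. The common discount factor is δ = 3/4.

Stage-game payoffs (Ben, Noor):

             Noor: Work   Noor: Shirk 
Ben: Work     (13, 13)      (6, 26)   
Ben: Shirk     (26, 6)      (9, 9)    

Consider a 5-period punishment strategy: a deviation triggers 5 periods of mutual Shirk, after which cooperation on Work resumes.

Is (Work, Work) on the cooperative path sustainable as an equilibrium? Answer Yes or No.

A one-shot deviation gives 26 now, then 9 for 5 periods, then back to 13.
Gain from deviating: (26−13) today; loss: (13−9) in each of the next 5 periods.
No-deviation condition: (13−9)(δ+…+δ^5) ≥ 26−13, i.e. δ+…+δ^5 ≥ 13/4.
At δ = 3/4: δ+…+δ^5 = 2.2881 < 3.2500.
So cooperation is not sustainable.

No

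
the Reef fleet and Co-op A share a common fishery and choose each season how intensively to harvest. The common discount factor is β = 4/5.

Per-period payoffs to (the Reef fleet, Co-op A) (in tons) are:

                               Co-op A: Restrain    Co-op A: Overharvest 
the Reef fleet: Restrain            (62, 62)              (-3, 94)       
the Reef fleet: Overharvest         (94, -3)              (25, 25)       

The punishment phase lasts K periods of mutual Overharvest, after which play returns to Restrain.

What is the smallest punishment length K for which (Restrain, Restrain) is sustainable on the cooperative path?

2

Need Σ_{k=1}^{K} β^k ≥ (94−62)/(62−25) = 0.8649 at β = 4/5.
At K = 1 the sum is 0.8000 < 0.8649; at K = 2 it is 1.4400 ≥ 0.8649.
So the minimum punishment length is K = 2.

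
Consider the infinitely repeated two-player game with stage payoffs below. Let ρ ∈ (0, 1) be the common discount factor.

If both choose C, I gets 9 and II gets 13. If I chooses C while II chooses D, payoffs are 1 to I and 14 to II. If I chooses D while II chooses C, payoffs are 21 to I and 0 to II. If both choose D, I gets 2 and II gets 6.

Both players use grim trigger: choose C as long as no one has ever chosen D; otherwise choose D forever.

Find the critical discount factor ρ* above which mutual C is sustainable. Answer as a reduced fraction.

I: cooperation gives 9 each period; deviation gives 21 once then 2 forever.
  9/(1−ρ) ≥ 21 + 2ρ/(1−ρ) ⇒ ρ ≥ 12/19.
II: cooperation gives 13 each period; deviation gives 14 once then 6 forever.
  ρ ≥ 1/8.
Both must hold, so the binding constraint is I's: ρ ≥ 12/19.

12/19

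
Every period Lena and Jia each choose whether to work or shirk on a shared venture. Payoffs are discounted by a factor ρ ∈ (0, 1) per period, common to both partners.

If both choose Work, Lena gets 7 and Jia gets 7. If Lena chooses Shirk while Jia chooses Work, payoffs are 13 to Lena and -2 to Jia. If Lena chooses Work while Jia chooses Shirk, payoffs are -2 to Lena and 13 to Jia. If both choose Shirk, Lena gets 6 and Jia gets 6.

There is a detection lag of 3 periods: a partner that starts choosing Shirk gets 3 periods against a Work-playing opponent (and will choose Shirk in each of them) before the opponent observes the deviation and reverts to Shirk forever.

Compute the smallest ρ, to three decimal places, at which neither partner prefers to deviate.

Deviating for the 3 undetected periods gains 13−7 = 6 per period over cooperation, then loses 7−6 = 1 per period forever once punishment starts.
Gain: 6(1 + ρ + … + ρ^2); loss: 1·ρ^3/(1−ρ).
No profitable deviation ⇔ 6(1−ρ^3) ≤ 1·ρ^3, i.e. ρ^3 ≥ 6/(6+1) = 6/7.
Hence ρ ≥ (6/7)^(1/3) ≈ 0.950.

0.950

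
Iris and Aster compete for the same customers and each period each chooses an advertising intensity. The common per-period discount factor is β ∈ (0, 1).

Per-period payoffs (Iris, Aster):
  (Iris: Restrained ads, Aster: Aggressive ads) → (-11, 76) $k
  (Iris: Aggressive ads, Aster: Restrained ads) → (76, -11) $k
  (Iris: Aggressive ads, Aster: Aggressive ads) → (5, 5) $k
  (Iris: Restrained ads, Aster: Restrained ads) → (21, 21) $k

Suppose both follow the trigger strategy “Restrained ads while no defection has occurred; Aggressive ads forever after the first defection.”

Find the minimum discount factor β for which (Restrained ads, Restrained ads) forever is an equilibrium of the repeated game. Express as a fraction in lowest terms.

55/71

Under grim trigger the critical discount factor is (T−C)/(T−P) with T = 76, C = 21, P = 5.
β* = (76−21)/(76−5) = 55/71.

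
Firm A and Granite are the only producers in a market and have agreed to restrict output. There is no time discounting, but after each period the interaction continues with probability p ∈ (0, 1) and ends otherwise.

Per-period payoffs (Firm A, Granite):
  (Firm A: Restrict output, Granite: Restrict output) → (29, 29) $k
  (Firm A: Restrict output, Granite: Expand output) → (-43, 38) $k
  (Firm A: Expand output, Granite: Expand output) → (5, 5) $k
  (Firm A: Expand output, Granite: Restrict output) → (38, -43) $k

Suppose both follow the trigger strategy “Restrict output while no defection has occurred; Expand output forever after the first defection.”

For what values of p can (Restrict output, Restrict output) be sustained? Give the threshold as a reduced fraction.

Expected cooperation value is 29 + p·29 + p²·29 + … = 29/(1−p); deviation gives 38 + p·5/(1−p).
29 ≥ 38(1−p) + 5p ⇒ 33p ≥ 9 ⇒ p ≥ 9/33 = 3/11.

3/11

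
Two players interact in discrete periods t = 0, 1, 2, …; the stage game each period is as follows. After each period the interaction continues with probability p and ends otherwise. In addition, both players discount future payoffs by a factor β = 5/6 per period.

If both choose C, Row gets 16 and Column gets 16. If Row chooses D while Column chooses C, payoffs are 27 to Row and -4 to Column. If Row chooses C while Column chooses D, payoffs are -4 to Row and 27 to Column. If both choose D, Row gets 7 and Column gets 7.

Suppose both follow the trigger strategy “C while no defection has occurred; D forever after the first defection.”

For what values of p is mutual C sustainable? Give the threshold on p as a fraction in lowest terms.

33/50

With continuation probability p and discount β, the effective per-period discount factor is βp.
Grim-trigger IC: βp ≥ (27−16)/(27−7) = 11/20.
So p ≥ (11/20)/(5/6) = 33/50.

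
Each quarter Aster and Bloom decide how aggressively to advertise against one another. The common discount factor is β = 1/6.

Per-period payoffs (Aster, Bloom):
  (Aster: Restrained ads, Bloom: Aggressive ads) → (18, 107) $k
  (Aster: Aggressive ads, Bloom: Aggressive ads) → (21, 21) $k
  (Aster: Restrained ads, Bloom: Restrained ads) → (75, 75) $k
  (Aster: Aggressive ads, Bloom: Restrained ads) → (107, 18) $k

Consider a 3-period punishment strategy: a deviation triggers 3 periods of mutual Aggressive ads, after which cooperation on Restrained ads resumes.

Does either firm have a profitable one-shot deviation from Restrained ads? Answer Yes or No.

IC: β+…+β^3 ≥ (107−75)/(75−21) = 16/27.
At β = 1/6: partial sum = 0.1991 < 0.5926. Cooperation not sustainable.

Yes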